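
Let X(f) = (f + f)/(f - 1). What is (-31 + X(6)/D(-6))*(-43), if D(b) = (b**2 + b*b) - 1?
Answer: 472699/355 ≈ 1331.5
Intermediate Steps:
X(f) = 2*f/(-1 + f) (X(f) = (2*f)/(-1 + f) = 2*f/(-1 + f))
D(b) = -1 + 2*b**2 (D(b) = (b**2 + b**2) - 1 = 2*b**2 - 1 = -1 + 2*b**2)
(-31 + X(6)/D(-6))*(-43) = (-31 + (2*6/(-1 + 6))/(-1 + 2*(-6)**2))*(-43) = (-31 + (2*6/5)/(-1 + 2*36))*(-43) = (-31 + (2*6*(1/5))/(-1 + 72))*(-43) = (-31 + (12/5)/71)*(-43) = (-31 + (12/5)*(1/71))*(-43) = (-31 + 12/355)*(-43) = -10993/355*(-43) = 472699/355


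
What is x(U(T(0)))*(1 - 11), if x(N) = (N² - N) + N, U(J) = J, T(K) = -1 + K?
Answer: -10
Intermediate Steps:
x(N) = N²
x(U(T(0)))*(1 - 11) = (-1 + 0)²*(1 - 11) = (-1)²*(-10) = 1*(-10) = -10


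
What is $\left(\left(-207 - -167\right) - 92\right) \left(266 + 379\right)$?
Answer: $-85140$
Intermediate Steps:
$\left(\left(-207 - -167\right) - 92\right) \left(266 + 379\right) = \left(\left(-207 + 167\right) - 92\right) 645 = \left(-40 - 92\right) 645 = \left(-132\right) 645 = -85140$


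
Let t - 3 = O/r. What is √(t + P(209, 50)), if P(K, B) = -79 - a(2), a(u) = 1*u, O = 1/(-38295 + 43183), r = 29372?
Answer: I*√100485651714397222/35892584 ≈ 8.8318*I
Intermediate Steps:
O = 1/4888 ≈ 0.00020458
a(u) = u
P(K, B) = -81 (P(K, B) = -79 - 1*2 = -79 - 2 = -81)
t = 430711009/143570336 (t = 3 + (1/4888)/29372 = 3 + (1/4888)*(1/29372) = 3 + 1/143570336 = 430711009/143570336 ≈ 3.0000)
√(t + P(209, 50)) = √(430711009/143570336 - 81) = √(-11198486207/143570336) = I*√100485651714397222/35892584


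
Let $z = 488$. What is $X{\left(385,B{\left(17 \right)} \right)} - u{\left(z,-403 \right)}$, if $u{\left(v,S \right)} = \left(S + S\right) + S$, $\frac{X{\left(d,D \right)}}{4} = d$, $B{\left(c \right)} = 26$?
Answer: $2749$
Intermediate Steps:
$X{\left(d,D \right)} = 4 d$
$u{\left(v,S \right)} = 3 S$ ($u{\left(v,S \right)} = 2 S + S = 3 S$)
$X{\left(385,B{\left(17 \right)} \right)} - u{\left(z,-403 \right)} = 4 \cdot 385 - 3 \left(-403\right) = 1540 - -1209 = 1540 + 1209 = 2749$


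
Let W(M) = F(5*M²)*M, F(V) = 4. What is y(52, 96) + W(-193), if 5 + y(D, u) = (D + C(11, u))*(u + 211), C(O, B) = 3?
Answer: 16108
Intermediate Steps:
y(D, u) = -5 + (3 + D)*(211 + u) (y(D, u) = -5 + (D + 3)*(u + 211) = -5 + (3 + D)*(211 + u))
W(M) = 4*M
y(52, 96) + W(-193) = (628 + 3*96 + 211*52 + 52*96) + 4*(-193) = (628 + 288 + 10972 + 4992) - 772 = 16880 - 772 = 16108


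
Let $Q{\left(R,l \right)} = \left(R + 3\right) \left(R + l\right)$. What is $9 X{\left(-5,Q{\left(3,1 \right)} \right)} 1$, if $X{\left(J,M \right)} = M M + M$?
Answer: $5400$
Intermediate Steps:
$Q{\left(R,l \right)} = \left(3 + R\right) \left(R + l\right)$
$X{\left(J,M \right)} = M + M^{2}$ ($X{\left(J,M \right)} = M^{2} + M = M + M^{2}$)
$9 X{\left(-5,Q{\left(3,1 \right)} \right)} 1 = 9 \left(3^{2} + 3 \cdot 3 + 3 \cdot 1 + 3 \cdot 1\right) \left(1 + \left(3^{2} + 3 \cdot 3 + 3 \cdot 1 + 3 \cdot 1\right)\right) 1 = 9 \left(9 + 9 + 3 + 3\right) \left(1 + \left(9 + 9 + 3 + 3\right)\right) 1 = 9 \cdot 24 \left(1 + 24\right) 1 = 9 \cdot 24 \cdot 25 \cdot 1 = 9 \cdot 600 \cdot 1 = 5400 \cdot 1 = 5400$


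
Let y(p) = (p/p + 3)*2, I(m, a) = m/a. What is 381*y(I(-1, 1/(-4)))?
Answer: 3048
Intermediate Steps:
y(p) = 8 (y(p) = (1 + 3)*2 = 4*2 = 8)
381*y(I(-1, 1/(-4))) = 381*8 = 3048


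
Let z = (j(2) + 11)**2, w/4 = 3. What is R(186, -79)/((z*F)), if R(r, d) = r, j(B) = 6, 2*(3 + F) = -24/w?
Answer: -93/578 ≈ -0.16090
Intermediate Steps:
w = 12 (w = 4*3 = 12)
F = -4 (F = -3 + (-24/12)/2 = -3 + (-24*1/12)/2 = -3 + (1/2)*(-2) = -3 - 1 = -4)
z = 289 (z = (6 + 11)**2 = 17**2 = 289)
R(186, -79)/((z*F)) = 186/((289*(-4))) = 186/(-1156) = 186*(-1/1156) = -93/578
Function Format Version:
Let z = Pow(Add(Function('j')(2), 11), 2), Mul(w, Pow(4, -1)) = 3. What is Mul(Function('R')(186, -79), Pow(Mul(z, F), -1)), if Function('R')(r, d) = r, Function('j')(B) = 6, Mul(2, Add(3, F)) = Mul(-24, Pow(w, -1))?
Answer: Rational(-93, 578) ≈ -0.16090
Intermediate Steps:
w = 12 (w = Mul(4, 3) = 12)
F = -4 (F = Add(-3, Mul(Rational(1, 2), Mul(-24, Pow(12, -1)))) = Add(-3, Mul(Rational(1, 2), Mul(-24, Rational(1, 12)))) = Add(-3, Mul(Rational(1, 2), -2)) = Add(-3, -1) = -4)
z = 289 (z = Pow(Add(6, 11), 2) = Pow(17, 2) = 289)
Mul(Function('R')(186, -79), Pow(Mul(z, F), -1)) = Mul(186, Pow(Mul(289, -4), -1)) = Mul(186, Pow(-1156, -1)) = Mul(186, Rational(-1, 1156)) = Rational(-93, 578)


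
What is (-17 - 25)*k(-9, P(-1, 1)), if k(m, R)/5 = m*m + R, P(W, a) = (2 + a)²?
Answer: -18900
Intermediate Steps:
k(m, R) = 5*R + 5*m² (k(m, R) = 5*(m*m + R) = 5*(m² + R) = 5*(R + m²) = 5*R + 5*m²)
(-17 - 25)*k(-9, P(-1, 1)) = (-17 - 25)*(5*(2 + 1)² + 5*(-9)²) = -42*(5*3² + 5*81) = -42*(5*9 + 405) = -42*(45 + 405) = -42*450 = -18900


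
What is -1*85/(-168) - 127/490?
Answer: 1451/5880 ≈ 0.24677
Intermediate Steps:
-1*85/(-168) - 127/490 = -85*(-1/168) - 127*1/490 = 85/168 - 127/490 = 1451/5880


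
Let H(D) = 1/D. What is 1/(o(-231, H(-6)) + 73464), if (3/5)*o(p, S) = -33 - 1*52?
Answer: 3/219967 ≈ 1.3638e-5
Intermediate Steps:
o(p, S) = -425/3 (o(p, S) = 5*(-33 - 1*52)/3 = 5*(-33 - 52)/3 = (5/3)*(-85) = -425/3)
1/(o(-231, H(-6)) + 73464) = 1/(-425/3 + 73464) = 1/(219967/3) = 3/219967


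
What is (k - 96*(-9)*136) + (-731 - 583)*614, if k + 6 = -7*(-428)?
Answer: -686302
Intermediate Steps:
k = 2990 (k = -6 - 7*(-428) = -6 + 2996 = 2990)
(k - 96*(-9)*136) + (-731 - 583)*614 = (2990 - 96*(-9)*136) + (-731 - 583)*614 = (2990 + 864*136) - 1314*614 = (2990 + 117504) - 806796 = 120494 - 806796 = -686302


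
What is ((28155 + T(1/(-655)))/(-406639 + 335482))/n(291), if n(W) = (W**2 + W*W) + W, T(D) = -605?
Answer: -27550/12071998521 ≈ -2.2821e-6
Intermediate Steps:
n(W) = W + 2*W**2 (n(W) = (W**2 + W**2) + W = 2*W**2 + W = W + 2*W**2)
((28155 + T(1/(-655)))/(-406639 + 335482))/n(291) = ((28155 - 605)/(-406639 + 335482))/((291*(1 + 2*291))) = (27550/(-71157))/((291*(1 + 582))) = (27550*(-1/71157))/((291*583)) = -27550/71157/169653 = -27550/71157*1/169653 = -27550/12071998521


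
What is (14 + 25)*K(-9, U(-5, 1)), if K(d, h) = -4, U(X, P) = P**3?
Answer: -156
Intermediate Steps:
(14 + 25)*K(-9, U(-5, 1)) = (14 + 25)*(-4) = 39*(-4) = -156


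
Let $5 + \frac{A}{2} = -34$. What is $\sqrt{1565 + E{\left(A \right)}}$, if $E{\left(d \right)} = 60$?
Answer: $5 \sqrt{65} \approx 40.311$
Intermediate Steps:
$A = -78$ ($A = -10 + 2 \left(-34\right) = -10 - 68 = -78$)
$\sqrt{1565 + E{\left(A \right)}} = \sqrt{1565 + 60} = \sqrt{1625} = 5 \sqrt{65}$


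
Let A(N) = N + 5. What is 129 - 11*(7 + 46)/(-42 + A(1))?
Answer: 5227/36 ≈ 145.19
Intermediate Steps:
A(N) = 5 + N
129 - 11*(7 + 46)/(-42 + A(1)) = 129 - 11*(7 + 46)/(-42 + (5 + 1)) = 129 - 583/(-42 + 6) = 129 - 583/(-36) = 129 - 583*(-1)/36 = 129 - 11*(-53/36) = 129 + 583/36 = 5227/36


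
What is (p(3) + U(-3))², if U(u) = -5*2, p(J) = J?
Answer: 49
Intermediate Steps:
U(u) = -10
(p(3) + U(-3))² = (3 - 10)² = (-7)² = 49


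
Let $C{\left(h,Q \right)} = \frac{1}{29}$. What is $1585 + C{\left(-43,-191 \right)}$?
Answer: $\frac{45966}{29} \approx 1585.0$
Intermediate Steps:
$C{\left(h,Q \right)} = \frac{1}{29}$
$1585 + C{\left(-43,-191 \right)} = 1585 + \frac{1}{29} = \frac{45966}{29}$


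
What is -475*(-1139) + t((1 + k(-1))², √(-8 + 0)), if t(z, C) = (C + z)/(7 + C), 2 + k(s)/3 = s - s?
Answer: 10279536/19 - 12*I*√2/19 ≈ 5.4103e+5 - 0.89319*I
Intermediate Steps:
k(s) = -6 (k(s) = -6 + 3*(s - s) = -6 + 3*0 = -6 + 0 = -6)
t(z, C) = (C + z)/(7 + C)
-475*(-1139) + t((1 + k(-1))², √(-8 + 0)) = -475*(-1139) + (√(-8 + 0) + (1 - 6)²)/(7 + √(-8 + 0)) = 541025 + (√(-8) + (-5)²)/(7 + √(-8)) = 541025 + (2*I*√2 + 25)/(7 + 2*I*√2) = 541025 + (25 + 2*I*√2)/(7 + 2*I*√2)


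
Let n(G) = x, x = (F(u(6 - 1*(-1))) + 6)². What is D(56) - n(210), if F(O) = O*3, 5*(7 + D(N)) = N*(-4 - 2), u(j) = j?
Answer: -4016/5 ≈ -803.20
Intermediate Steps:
D(N) = -7 - 6*N/5 (D(N) = -7 + (N*(-4 - 2))/5 = -7 + (N*(-6))/5 = -7 + (-6*N)/5 = -7 - 6*N/5)
F(O) = 3*O
x = 729 (x = (3*(6 - 1*(-1)) + 6)² = (3*(6 + 1) + 6)² = (3*7 + 6)² = (21 + 6)² = 27² = 729)
n(G) = 729
D(56) - n(210) = (-7 - 6/5*56) - 1*729 = (-7 - 336/5) - 729 = -371/5 - 729 = -4016/5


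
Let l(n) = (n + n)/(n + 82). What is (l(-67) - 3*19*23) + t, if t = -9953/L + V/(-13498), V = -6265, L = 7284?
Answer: -108219839121/81932860 ≈ -1320.8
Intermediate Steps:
t = -44355667/49159716 (t = -9953/7284 - 6265/(-13498) = -9953*1/7284 - 6265*(-1/13498) = -9953/7284 + 6265/13498 = -44355667/49159716 ≈ -0.90228)
l(n) = 2*n/(82 + n) (l(n) = (2*n)/(82 + n) = 2*n/(82 + n))
(l(-67) - 3*19*23) + t = (2*(-67)/(82 - 67) - 3*19*23) - 44355667/49159716 = (2*(-67)/15 - 57*23) - 44355667/49159716 = (2*(-67)*(1/15) - 1311) - 44355667/49159716 = (-134/15 - 1311) - 44355667/49159716 = -19799/15 - 44355667/49159716 = -108219839121/81932860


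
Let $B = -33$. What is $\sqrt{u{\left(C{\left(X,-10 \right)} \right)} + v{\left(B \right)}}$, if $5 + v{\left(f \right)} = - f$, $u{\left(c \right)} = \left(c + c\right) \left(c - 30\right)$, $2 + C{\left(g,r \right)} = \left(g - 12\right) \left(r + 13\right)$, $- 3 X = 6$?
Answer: $2 \sqrt{1635} \approx 80.87$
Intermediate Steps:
$X = -2$ ($X = \left(- \frac{1}{3}\right) 6 = -2$)
$C{\left(g,r \right)} = -2 + \left(-12 + g\right) \left(13 + r\right)$ ($C{\left(g,r \right)} = -2 + \left(g - 12\right) \left(r + 13\right) = -2 + \left(-12 + g\right) \left(13 + r\right)$)
$u{\left(c \right)} = 2 c \left(-30 + c\right)$
$v{\left(f \right)} = -5 - f$
$\sqrt{u{\left(C{\left(X,-10 \right)} \right)} + v{\left(B \right)}} = \sqrt{2 \left(-158 - -120 + 13 \left(-2\right) - -20\right) \left(-30 - 44\right) - -28} = \sqrt{2 \left(-158 + 120 - 26 + 20\right) \left(-30 + \left(-158 + 120 - 26 + 20\right)\right) + \left(-5 + 33\right)} = \sqrt{2 \left(-44\right) \left(-30 - 44\right) + 28} = \sqrt{2 \left(-44\right) \left(-74\right) + 28} = \sqrt{6512 + 28} = \sqrt{6540} = 2 \sqrt{1635}$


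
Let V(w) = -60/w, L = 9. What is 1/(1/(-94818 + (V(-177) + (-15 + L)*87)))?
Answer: -5625040/59 ≈ -95340.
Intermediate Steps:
1/(1/(-94818 + (V(-177) + (-15 + L)*87))) = 1/(1/(-94818 + (-60/(-177) + (-15 + 9)*87))) = 1/(1/(-94818 + (-60*(-1/177) - 6*87))) = 1/(1/(-94818 + (20/59 - 522))) = 1/(1/(-94818 - 30778/59)) = 1/(1/(-5625040/59)) = 1/(-59/5625040) = -5625040/59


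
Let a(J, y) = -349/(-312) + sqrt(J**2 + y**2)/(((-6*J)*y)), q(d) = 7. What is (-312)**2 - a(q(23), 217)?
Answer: 30370979/312 + sqrt(962)/1302 ≈ 97343.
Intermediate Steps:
a(J, y) = 349/312 - sqrt(J**2 + y**2)/(6*J*y) (a(J, y) = -349*(-1/312) + sqrt(J**2 + y**2)/((-6*J*y)) = 349/312 + sqrt(J**2 + y**2)*(-1/(6*J*y)) = 349/312 - sqrt(J**2 + y**2)/(6*J*y))
(-312)**2 - a(q(23), 217) = (-312)**2 - (349/312 - 1/6*sqrt(7**2 + 217**2)/(7*217)) = 97344 - (349/312 - 1/6*1/7*1/217*sqrt(49 + 47089)) = 97344 - (349/312 - 1/6*1/7*1/217*sqrt(47138)) = 97344 - (349/312 - 1/6*1/7*1/217*7*sqrt(962)) = 97344 - (349/312 - sqrt(962)/1302) = 97344 + (-349/312 + sqrt(962)/1302) = 30370979/312 + sqrt(962)/1302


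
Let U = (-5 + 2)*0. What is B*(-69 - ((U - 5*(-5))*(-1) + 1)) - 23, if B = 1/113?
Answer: -2644/113 ≈ -23.398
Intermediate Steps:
U = 0 (U = -3*0 = 0)
B = 1/113 ≈ 0.0088496
B*(-69 - ((U - 5*(-5))*(-1) + 1)) - 23 = (-69 - ((0 - 5*(-5))*(-1) + 1))/113 - 23 = (-69 - ((0 + 25)*(-1) + 1))/113 - 23 = (-69 - (25*(-1) + 1))/113 - 23 = (-69 - (-25 + 1))/113 - 23 = (-69 - 1*(-24))/113 - 23 = (-69 + 24)/113 - 23 = (1/113)*(-45) - 23 = -45/113 - 23 = -2644/113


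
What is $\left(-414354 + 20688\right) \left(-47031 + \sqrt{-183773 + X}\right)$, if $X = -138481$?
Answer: $18514505646 - 1180998 i \sqrt{35806} \approx 1.8515 \cdot 10^{10} - 2.2347 \cdot 10^{8} i$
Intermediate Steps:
$\left(-414354 + 20688\right) \left(-47031 + \sqrt{-183773 + X}\right) = \left(-414354 + 20688\right) \left(-47031 + \sqrt{-183773 - 138481}\right) = - 393666 \left(-47031 + \sqrt{-322254}\right) = - 393666 \left(-47031 + 3 i \sqrt{35806}\right) = 18514505646 - 1180998 i \sqrt{35806}$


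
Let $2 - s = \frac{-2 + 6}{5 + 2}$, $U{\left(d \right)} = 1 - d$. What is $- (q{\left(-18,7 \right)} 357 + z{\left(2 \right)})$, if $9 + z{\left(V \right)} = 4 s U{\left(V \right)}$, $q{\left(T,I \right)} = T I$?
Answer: $\frac{314977}{7} \approx 44997.0$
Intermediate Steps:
$q{\left(T,I \right)} = I T$
$s = \frac{10}{7}$ ($s = 2 - \frac{-2 + 6}{5 + 2} = 2 - \frac{4}{7} = \frac{10}{7} \approx 1.4286$)
$z{\left(V \right)} = - \frac{23}{7} - \frac{40 V}{7}$ ($z{\left(V \right)} = -9 + 4 \cdot \frac{10}{7} \left(1 - V\right) = -9 + \frac{40 \left(1 - V\right)}{7} = -9 - \left(- \frac{40}{7} + \frac{40 V}{7}\right) = - \frac{23}{7} - \frac{40 V}{7}$)
$- (q{\left(-18,7 \right)} 357 + z{\left(2 \right)}) = - (7 \left(-18\right) 357 - \frac{103}{7}) = - (\left(-126\right) 357 - \frac{103}{7}) = - (-44982 - \frac{103}{7}) = \left(-1\right) \left(- \frac{314977}{7}\right) = \frac{314977}{7}$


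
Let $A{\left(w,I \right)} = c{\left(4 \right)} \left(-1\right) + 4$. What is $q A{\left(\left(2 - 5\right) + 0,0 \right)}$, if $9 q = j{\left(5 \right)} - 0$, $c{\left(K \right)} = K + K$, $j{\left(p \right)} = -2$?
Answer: $\frac{8}{9} \approx 0.88889$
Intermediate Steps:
$c{\left(K \right)} = 2 K$
$q = - \frac{2}{9}$ ($q = \frac{-2 - 0}{9} = \frac{-2 + 0}{9} = \frac{1}{9} \left(-2\right) = - \frac{2}{9} \approx -0.22222$)
$A{\left(w,I \right)} = -4$ ($A{\left(w,I \right)} = 2 \cdot 4 \left(-1\right) + 4 = 8 \left(-1\right) + 4 = -8 + 4 = -4$)
$q A{\left(\left(2 - 5\right) + 0,0 \right)} = \left(- \frac{2}{9}\right) \left(-4\right) = \frac{8}{9}$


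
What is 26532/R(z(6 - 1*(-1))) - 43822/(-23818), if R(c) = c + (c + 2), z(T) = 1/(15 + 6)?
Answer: 150825578/11909 ≈ 12665.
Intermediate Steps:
z(T) = 1/21
R(c) = 2 + 2*c (R(c) = c + (2 + c) = 2 + 2*c)
26532/R(z(6 - 1*(-1))) - 43822/(-23818) = 26532/(2 + 2*(1/21)) - 43822/(-23818) = 26532/(2 + 2/21) - 43822*(-1/23818) = 26532/(44/21) + 21911/11909 = 26532*(21/44) + 21911/11909 = 12663 + 21911/11909 = 150825578/11909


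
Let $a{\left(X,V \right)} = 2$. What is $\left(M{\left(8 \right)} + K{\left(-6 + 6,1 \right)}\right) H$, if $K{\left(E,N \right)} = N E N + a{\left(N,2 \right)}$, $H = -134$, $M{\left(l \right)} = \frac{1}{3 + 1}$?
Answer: $- \frac{603}{2} \approx -301.5$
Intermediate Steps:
$M{\left(l \right)} = \frac{1}{4}$
$K{\left(E,N \right)} = 2 + E N^{2}$ ($K{\left(E,N \right)} = N E N + 2 = E N N + 2 = E N^{2} + 2 = 2 + E N^{2}$)
$\left(M{\left(8 \right)} + K{\left(-6 + 6,1 \right)}\right) H = \left(\frac{1}{4} + \left(2 + \left(-6 + 6\right) 1^{2}\right)\right) \left(-134\right) = \left(\frac{1}{4} + \left(2 + 0 \cdot 1\right)\right) \left(-134\right) = \left(\frac{1}{4} + \left(2 + 0\right)\right) \left(-134\right) = \left(\frac{1}{4} + 2\right) \left(-134\right) = \frac{9}{4} \left(-134\right) = - \frac{603}{2}$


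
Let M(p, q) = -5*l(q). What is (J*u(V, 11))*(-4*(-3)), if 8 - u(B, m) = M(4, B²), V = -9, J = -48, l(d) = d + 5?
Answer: -252288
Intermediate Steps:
l(d) = 5 + d
M(p, q) = -25 - 5*q (M(p, q) = -5*(5 + q) = -25 - 5*q)
u(B, m) = 33 + 5*B² (u(B, m) = 8 - (-25 - 5*B²) = 8 + (25 + 5*B²) = 33 + 5*B²)
(J*u(V, 11))*(-4*(-3)) = (-48*(33 + 5*(-9)²))*(-4*(-3)) = -48*(33 + 5*81)*12 = -48*(33 + 405)*12 = -48*438*12 = -21024*12 = -252288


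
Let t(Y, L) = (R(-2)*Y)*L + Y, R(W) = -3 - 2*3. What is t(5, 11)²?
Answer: 240100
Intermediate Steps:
R(W) = -9 (R(W) = -3 - 6 = -9)
t(Y, L) = Y - 9*L*Y (t(Y, L) = (-9*Y)*L + Y = -9*L*Y + Y = Y - 9*L*Y)
t(5, 11)² = (5*(1 - 9*11))² = (5*(1 - 99))² = (5*(-98))² = (-490)² = 240100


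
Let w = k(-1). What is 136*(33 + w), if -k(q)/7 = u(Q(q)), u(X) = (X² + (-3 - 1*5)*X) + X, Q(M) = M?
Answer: -3128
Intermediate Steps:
u(X) = X² - 7*X (u(X) = (X² + (-3 - 5)*X) + X = (X² - 8*X) + X = X² - 7*X)
k(q) = -7*q*(-7 + q)
w = -56 (w = 7*(-1)*(7 - 1*(-1)) = 7*(-1)*(7 + 1) = 7*(-1)*8 = -56)
136*(33 + w) = 136*(33 - 56) = 136*(-23) = -3128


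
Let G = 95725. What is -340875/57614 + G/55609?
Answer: -13440617725/3203856926 ≈ -4.1951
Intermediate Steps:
-340875/57614 + G/55609 = -340875/57614 + 95725/55609 = -13440617725/3203856926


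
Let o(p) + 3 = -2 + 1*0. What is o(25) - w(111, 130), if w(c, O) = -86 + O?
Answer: -49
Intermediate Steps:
o(p) = -5 (o(p) = -3 + (-2 + 1*0) = -3 + (-2 + 0) = -3 - 2 = -5)
o(25) - w(111, 130) = -5 - (-86 + 130) = -5 - 1*44 = -5 - 44 = -49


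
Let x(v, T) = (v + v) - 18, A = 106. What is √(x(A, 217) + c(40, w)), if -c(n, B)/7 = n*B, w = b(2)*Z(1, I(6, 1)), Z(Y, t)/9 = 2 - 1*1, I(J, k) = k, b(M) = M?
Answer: I*√4846 ≈ 69.613*I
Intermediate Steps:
x(v, T) = -18 + 2*v (x(v, T) = 2*v - 18 = -18 + 2*v)
Z(Y, t) = 9 (Z(Y, t) = 9*(2 - 1*1) = 9*(2 - 1) = 9*1 = 9)
w = 18 (w = 2*9 = 18)
c(n, B) = -7*B*n (c(n, B) = -7*n*B = -7*B*n)
√(x(A, 217) + c(40, w)) = √((-18 + 2*106) - 7*18*40) = √((-18 + 212) - 5040) = √(194 - 5040) = √(-4846) = I*√4846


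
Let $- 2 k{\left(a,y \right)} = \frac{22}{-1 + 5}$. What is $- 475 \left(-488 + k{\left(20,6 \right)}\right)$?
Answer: $\frac{932425}{4} \approx 2.3311 \cdot 10^{5}$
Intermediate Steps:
$k{\left(a,y \right)} = - \frac{11}{4}$ ($k{\left(a,y \right)} = - \frac{22 \frac{1}{-1 + 5}}{2} = - \frac{22 \cdot \frac{1}{4}}{2} = \left(- \frac{1}{2}\right) \frac{11}{2} = - \frac{11}{4}$)
$- 475 \left(-488 + k{\left(20,6 \right)}\right) = - 475 \left(-488 - \frac{11}{4}\right) = \left(-475\right) \left(- \frac{1963}{4}\right) = \frac{932425}{4}$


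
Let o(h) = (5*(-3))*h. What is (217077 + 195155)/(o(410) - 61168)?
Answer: -206116/33659 ≈ -6.1236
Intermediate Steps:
o(h) = -15*h
(217077 + 195155)/(o(410) - 61168) = (217077 + 195155)/(-15*410 - 61168) = 412232/(-6150 - 61168) = 412232/(-67318) = 412232*(-1/67318) = -206116/33659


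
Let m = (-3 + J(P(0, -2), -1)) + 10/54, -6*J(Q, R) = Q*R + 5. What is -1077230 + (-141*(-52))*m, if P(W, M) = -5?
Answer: -9990794/9 ≈ -1.1101e+6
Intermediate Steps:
J(Q, R) = -⅚ - Q*R/6 (J(Q, R) = -(Q*R + 5)/6 = -(5 + Q*R)/6 = -⅚ - Q*R/6)
m = -121/27 (m = (-3 + (-⅚ - ⅙*(-5)*(-1))) + 10/54 = (-3 + (-⅚ - ⅚)) + 10*(1/54) = (-3 - 5/3) + 5/27 = -14/3 + 5/27 = -121/27 ≈ -4.4815)
-1077230 + (-141*(-52))*m = -1077230 - 141*(-52)*(-121/27) = -1077230 + 7332*(-121/27) = -1077230 - 295724/9 = -9990794/9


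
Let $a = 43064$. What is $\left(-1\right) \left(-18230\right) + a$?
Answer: $61294$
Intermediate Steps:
$\left(-1\right) \left(-18230\right) + a = \left(-1\right) \left(-18230\right) + 43064 = 18230 + 43064 = 61294$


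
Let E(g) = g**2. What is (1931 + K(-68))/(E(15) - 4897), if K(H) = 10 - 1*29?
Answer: -239/584 ≈ -0.40925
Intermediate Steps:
K(H) = -19 (K(H) = 10 - 29 = -19)
(1931 + K(-68))/(E(15) - 4897) = (1931 - 19)/(15**2 - 4897) = 1912/(225 - 4897) = 1912/(-4672) = 1912*(-1/4672) = -239/584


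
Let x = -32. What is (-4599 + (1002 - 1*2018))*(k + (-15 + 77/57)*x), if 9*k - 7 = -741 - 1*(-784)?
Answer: -424707370/171 ≈ -2.4837e+6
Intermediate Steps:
k = 50/9 (k = 7/9 + (-741 - 1*(-784))/9 = 7/9 + (-741 + 784)/9 = 7/9 + (⅑)*43 = 7/9 + 43/9 = 50/9 ≈ 5.5556)
(-4599 + (1002 - 1*2018))*(k + (-15 + 77/57)*x) = (-4599 + (1002 - 1*2018))*(50/9 + (-15 + 77/57)*(-32)) = (-4599 + (1002 - 2018))*(50/9 + (-15 + 77*(1/57))*(-32)) = (-4599 - 1016)*(50/9 + (-15 + 77/57)*(-32)) = -5615*(50/9 - 778/57*(-32)) = -5615*(50/9 + 24896/57) = -5615*75638/171 = -424707370/171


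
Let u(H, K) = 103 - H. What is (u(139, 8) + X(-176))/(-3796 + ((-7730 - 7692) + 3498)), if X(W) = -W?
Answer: -7/786 ≈ -0.0089059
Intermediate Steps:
(u(139, 8) + X(-176))/(-3796 + ((-7730 - 7692) + 3498)) = ((103 - 1*139) - 1*(-176))/(-3796 + ((-7730 - 7692) + 3498)) = ((103 - 139) + 176)/(-3796 + (-15422 + 3498)) = (-36 + 176)/(-3796 - 11924) = 140/(-15720) = 140*(-1/15720) = -7/786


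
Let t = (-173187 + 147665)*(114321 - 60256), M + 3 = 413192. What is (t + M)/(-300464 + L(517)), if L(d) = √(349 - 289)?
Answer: 103617544888956/22569653809 + 1379433741*√15/45139307618 ≈ 4591.1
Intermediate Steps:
L(d) = 2*√15 (L(d) = √60 = 2*√15)
M = 413189 (M = -3 + 413192 = 413189)
t = -1379846930 (t = -25522*54065 = -1379846930)
(t + M)/(-300464 + L(517)) = (-1379846930 + 413189)/(-300464 + 2*√15) = -1379433741/(-300464 + 2*√15)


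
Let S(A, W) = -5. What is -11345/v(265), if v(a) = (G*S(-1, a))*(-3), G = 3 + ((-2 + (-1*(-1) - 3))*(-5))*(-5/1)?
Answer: 2269/291 ≈ 7.7972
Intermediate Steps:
G = -97 (G = 3 + ((-2 + (1 - 3))*(-5))*(-5*1) = 3 + ((-2 - 2)*(-5))*(-5) = 3 - 4*(-5)*(-5) = 3 + 20*(-5) = 3 - 100 = -97)
v(a) = -1455 (v(a) = -97*(-5)*(-3) = 485*(-3) = -1455)
-11345/v(265) = -11345/(-1455) = -11345*(-1/1455) = 2269/291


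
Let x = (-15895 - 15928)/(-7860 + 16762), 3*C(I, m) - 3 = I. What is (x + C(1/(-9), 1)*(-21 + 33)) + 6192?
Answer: 496730057/80118 ≈ 6200.0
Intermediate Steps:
C(I, m) = 1 + I/3
x = -31823/8902 ≈ -3.5748
(x + C(1/(-9), 1)*(-21 + 33)) + 6192 = (-31823/8902 + (1 + (⅓)/(-9))*(-21 + 33)) + 6192 = (-31823/8902 + (1 + (⅓)*(-⅑))*12) + 6192 = (-31823/8902 + (1 - 1/27)*12) + 6192 = (-31823/8902 + (26/27)*12) + 6192 = (-31823/8902 + 104/9) + 6192 = 639401/80118 + 6192 = 496730057/80118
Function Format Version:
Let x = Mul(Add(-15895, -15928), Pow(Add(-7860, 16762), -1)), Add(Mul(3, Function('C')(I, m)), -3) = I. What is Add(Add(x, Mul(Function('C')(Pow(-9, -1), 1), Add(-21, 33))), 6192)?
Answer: Rational(496730057, 80118) ≈ 6200.0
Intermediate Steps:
Function('C')(I, m) = Add(1, Mul(Rational(1, 3), I))
x = Rational(-31823, 8902) (x = Mul(-31823, Pow(8902, -1)) = Mul(-31823, Rational(1, 8902)) = Rational(-31823, 8902) ≈ -3.5748)
Add(Add(x, Mul(Function('C')(Pow(-9, -1), 1), Add(-21, 33))), 6192) = Add(Add(Rational(-31823, 8902), Mul(Add(1, Mul(Rational(1, 3), Pow(-9, -1))), Add(-21, 33))), 6192) = Add(Add(Rational(-31823, 8902), Mul(Add(1, Mul(Rational(1, 3), Rational(-1, 9))), 12)), 6192) = Add(Add(Rational(-31823, 8902), Mul(Add(1, Rational(-1, 27)), 12)), 6192) = Add(Add(Rational(-31823, 8902), Mul(Rational(26, 27), 12)), 6192) = Add(Add(Rational(-31823, 8902), Rational(104, 9)), 6192) = Add(Rational(639401, 80118), 6192) = Rational(496730057, 80118)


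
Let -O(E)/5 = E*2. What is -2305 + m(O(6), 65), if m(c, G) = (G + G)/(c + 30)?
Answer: -6928/3 ≈ -2309.3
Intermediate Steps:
O(E) = -10*E (O(E) = -5*E*2 = -10*E)
m(c, G) = 2*G/(30 + c) (m(c, G) = (2*G)/(30 + c) = 2*G/(30 + c))
-2305 + m(O(6), 65) = -2305 + 2*65/(30 - 10*6) = -2305 + 2*65/(30 - 60) = -2305 + 2*65/(-30) = -2305 + 2*65*(-1/30) = -2305 - 13/3 = -6928/3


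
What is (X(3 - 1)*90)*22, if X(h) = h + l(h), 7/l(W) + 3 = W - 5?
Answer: 1650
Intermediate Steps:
l(W) = 7/(-8 + W) (l(W) = 7/(-3 + (W - 5)) = 7/(-3 + (-5 + W)) = 7/(-8 + W))
X(h) = h + 7/(-8 + h)
(X(3 - 1)*90)*22 = (((7 + (3 - 1)*(-8 + (3 - 1)))/(-8 + (3 - 1)))*90)*22 = (((7 + 2*(-8 + 2))/(-8 + 2))*90)*22 = (((7 + 2*(-6))/(-6))*90)*22 = (-(7 - 12)/6*90)*22 = (-1/6*(-5)*90)*22 = ((5/6)*90)*22 = 75*22 = 1650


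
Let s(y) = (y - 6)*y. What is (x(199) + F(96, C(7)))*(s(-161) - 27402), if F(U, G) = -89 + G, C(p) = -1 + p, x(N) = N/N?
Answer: 42230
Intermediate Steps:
x(N) = 1
s(y) = y*(-6 + y) (s(y) = (-6 + y)*y = y*(-6 + y))
(x(199) + F(96, C(7)))*(s(-161) - 27402) = (1 + (-89 + (-1 + 7)))*(-161*(-6 - 161) - 27402) = (1 + (-89 + 6))*(-161*(-167) - 27402) = (1 - 83)*(26887 - 27402) = -82*(-515) = 42230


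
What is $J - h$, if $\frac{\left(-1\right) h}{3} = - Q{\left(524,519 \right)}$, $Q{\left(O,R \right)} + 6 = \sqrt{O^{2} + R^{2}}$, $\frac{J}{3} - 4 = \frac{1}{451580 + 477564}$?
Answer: $\frac{27874323}{929144} - 3 \sqrt{543937} \approx -2182.6$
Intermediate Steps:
$J = \frac{11149731}{929144}$ ($J = 12 + \frac{3}{451580 + 477564} = 12 + \frac{3}{929144} = \frac{11149731}{929144} \approx 12.0$)
$Q{\left(O,R \right)} = -6 + \sqrt{O^{2} + R^{2}}$
$h = -18 + 3 \sqrt{543937}$ ($h = - 3 \left(- (-6 + \sqrt{524^{2} + 519^{2}})\right) = - 3 \left(- (-6 + \sqrt{274576 + 269361})\right) = - 3 \left(- (-6 + \sqrt{543937})\right) = - 3 \left(6 - \sqrt{543937}\right) = -18 + 3 \sqrt{543937} \approx 2194.6$)
$J - h = \frac{11149731}{929144} - \left(-18 + 3 \sqrt{543937}\right) = \frac{11149731}{929144} + \left(18 - 3 \sqrt{543937}\right) = \frac{27874323}{929144} - 3 \sqrt{543937}$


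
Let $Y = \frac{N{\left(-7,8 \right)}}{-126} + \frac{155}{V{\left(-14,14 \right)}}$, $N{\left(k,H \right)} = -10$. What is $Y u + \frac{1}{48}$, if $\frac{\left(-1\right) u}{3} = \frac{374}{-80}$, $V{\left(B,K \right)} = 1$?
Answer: $\frac{243601}{112} \approx 2175.0$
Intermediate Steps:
$u = \frac{561}{40}$ ($u = - 3 \frac{374}{-80} = - 3 \cdot 374 \left(- \frac{1}{80}\right) = \left(-3\right) \left(- \frac{187}{40}\right) = \frac{561}{40} \approx 14.025$)
$Y = \frac{9770}{63}$ ($Y = - \frac{10}{-126} + \frac{155}{1} = \left(-10\right) \left(- \frac{1}{126}\right) + 155 \cdot 1 = \frac{5}{63} + 155 = \frac{9770}{63} \approx 155.08$)
$Y u + \frac{1}{48} = \frac{9770}{63} \cdot \frac{561}{40} + \frac{1}{48} = \frac{182699}{84} + \frac{1}{48} = \frac{243601}{112}$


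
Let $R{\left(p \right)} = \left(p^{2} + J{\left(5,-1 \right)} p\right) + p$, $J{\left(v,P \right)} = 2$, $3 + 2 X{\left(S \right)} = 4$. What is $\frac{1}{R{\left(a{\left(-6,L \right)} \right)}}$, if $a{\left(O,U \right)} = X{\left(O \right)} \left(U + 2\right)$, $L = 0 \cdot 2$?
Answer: $\frac{1}{4} \approx 0.25$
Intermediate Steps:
$L = 0$
$X{\left(S \right)} = \frac{1}{2}$ ($X{\left(S \right)} = - \frac{3}{2} + \frac{1}{2} \cdot 4 = - \frac{3}{2} + 2 = \frac{1}{2}$)
$a{\left(O,U \right)} = 1 + \frac{U}{2}$ ($a{\left(O,U \right)} = \frac{U + 2}{2} = \frac{2 + U}{2} = 1 + \frac{U}{2}$)
$R{\left(p \right)} = p^{2} + 3 p$ ($R{\left(p \right)} = \left(p^{2} + 2 p\right) + p = p^{2} + 3 p$)
$\frac{1}{R{\left(a{\left(-6,L \right)} \right)}} = \frac{1}{\left(1 + \frac{1}{2} \cdot 0\right) \left(3 + \left(1 + \frac{1}{2} \cdot 0\right)\right)} = \frac{1}{\left(1 + 0\right) \left(3 + \left(1 + 0\right)\right)} = \frac{1}{1 \left(3 + 1\right)} = \frac{1}{1 \cdot 4} = \frac{1}{4}$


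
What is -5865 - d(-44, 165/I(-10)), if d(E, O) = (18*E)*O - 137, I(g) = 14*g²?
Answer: -197213/35 ≈ -5634.7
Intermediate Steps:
d(E, O) = -137 + 18*E*O (d(E, O) = 18*E*O - 137 = -137 + 18*E*O)
-5865 - d(-44, 165/I(-10)) = -5865 - (-137 + 18*(-44)*(165/((14*(-10)²)))) = -5865 - (-137 + 18*(-44)*(165/((14*100)))) = -5865 - (-137 + 18*(-44)*(165/1400)) = -5865 - (-137 + 18*(-44)*(165*(1/1400))) = -5865 - (-137 + 18*(-44)*(33/280)) = -5865 - (-137 - 3267/35) = -5865 - 1*(-8062/35) = -5865 + 8062/35 = -197213/35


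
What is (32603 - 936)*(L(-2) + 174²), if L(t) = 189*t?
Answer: 946779966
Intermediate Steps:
(32603 - 936)*(L(-2) + 174²) = (32603 - 936)*(189*(-2) + 174²) = 31667*(-378 + 30276) = 31667*29898 = 946779966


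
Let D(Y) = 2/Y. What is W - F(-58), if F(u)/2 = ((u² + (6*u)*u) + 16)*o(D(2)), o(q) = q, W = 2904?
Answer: -44224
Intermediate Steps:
F(u) = 32 + 14*u² (F(u) = 2*(((u² + (6*u)*u) + 16)*(2/2)) = 2*(((u² + 6*u²) + 16)*(2*(½))) = 2*((7*u² + 16)*1) = 2*((16 + 7*u²)*1) = 2*(16 + 7*u²) = 32 + 14*u²)
W - F(-58) = 2904 - (32 + 14*(-58)²) = 2904 - (32 + 14*3364) = 2904 - (32 + 47096) = 2904 - 1*47128 = 2904 - 47128 = -44224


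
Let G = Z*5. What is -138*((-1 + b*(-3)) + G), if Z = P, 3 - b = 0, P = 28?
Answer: -17940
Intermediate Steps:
b = 3 (b = 3 - 1*0 = 3 + 0 = 3)
Z = 28
G = 140 (G = 28*5 = 140)
-138*((-1 + b*(-3)) + G) = -138*((-1 + 3*(-3)) + 140) = -138*((-1 - 9) + 140) = -138*(-10 + 140) = -138*130 = -17940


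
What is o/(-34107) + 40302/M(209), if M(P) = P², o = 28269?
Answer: 46587375/496609289 ≈ 0.093811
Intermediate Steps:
o/(-34107) + 40302/M(209) = 28269/(-34107) + 40302/(209²) = 28269*(-1/34107) + 40302/43681 = -9423/11369 + 40302*(1/43681) = -9423/11369 + 40302/43681 = 46587375/496609289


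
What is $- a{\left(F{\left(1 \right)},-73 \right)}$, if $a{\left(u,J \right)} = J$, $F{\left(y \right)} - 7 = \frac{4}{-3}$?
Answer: $73$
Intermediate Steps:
$F{\left(y \right)} = \frac{17}{3}$ ($F{\left(y \right)} = 7 + \frac{4}{-3} = 7 + 4 \left(- \frac{1}{3}\right) = 7 - \frac{4}{3} = \frac{17}{3}$)
$- a{\left(F{\left(1 \right)},-73 \right)} = \left(-1\right) \left(-73\right) = 73$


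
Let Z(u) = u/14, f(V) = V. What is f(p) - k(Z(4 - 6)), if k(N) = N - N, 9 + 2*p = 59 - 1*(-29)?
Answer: 79/2 ≈ 39.500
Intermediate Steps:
p = 79/2 (p = -9/2 + (59 - 1*(-29))/2 = -9/2 + (59 + 29)/2 = -9/2 + (½)*88 = -9/2 + 44 = 79/2 ≈ 39.500)
Z(u) = u/14 (Z(u) = u*(1/14) = u/14)
k(N) = 0
f(p) - k(Z(4 - 6)) = 79/2 - 1*0 = 79/2 + 0 = 79/2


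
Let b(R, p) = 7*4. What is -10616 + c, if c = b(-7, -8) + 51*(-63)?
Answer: -13801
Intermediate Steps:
b(R, p) = 28
c = -3185 (c = 28 + 51*(-63) = 28 - 3213 = -3185)
-10616 + c = -10616 - 3185 = -13801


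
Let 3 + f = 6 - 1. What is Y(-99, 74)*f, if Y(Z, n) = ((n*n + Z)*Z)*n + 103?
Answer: -78783598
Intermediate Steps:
Y(Z, n) = 103 + Z*n*(Z + n²) (Y(Z, n) = ((n² + Z)*Z)*n + 103 = ((Z + n²)*Z)*n + 103 = (Z*(Z + n²))*n + 103 = Z*n*(Z + n²) + 103 = 103 + Z*n*(Z + n²))
f = 2 (f = -3 + (6 - 1) = -3 + 5 = 2)
Y(-99, 74)*f = (103 - 99*74³ + 74*(-99)²)*2 = (103 - 99*405224 + 74*9801)*2 = (103 - 40117176 + 725274)*2 = -39391799*2 = -78783598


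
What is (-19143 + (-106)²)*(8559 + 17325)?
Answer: -204664788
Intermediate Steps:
(-19143 + (-106)²)*(8559 + 17325) = (-19143 + 11236)*25884 = -7907*25884 = -204664788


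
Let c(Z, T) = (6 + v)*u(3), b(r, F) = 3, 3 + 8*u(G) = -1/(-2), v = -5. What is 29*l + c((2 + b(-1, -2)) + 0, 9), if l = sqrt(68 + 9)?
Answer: -5/16 + 29*sqrt(77) ≈ 254.16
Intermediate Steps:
u(G) = -5/16 (u(G) = -3/8 + (-1/(-2))/8 = -3/8 + (-1*(-1/2))/8 = -3/8 + (1/8)*(1/2) = -3/8 + 1/16 = -5/16)
l = sqrt(77) ≈ 8.7750
c(Z, T) = -5/16 (c(Z, T) = (6 - 5)*(-5/16) = 1*(-5/16) = -5/16)
29*l + c((2 + b(-1, -2)) + 0, 9) = 29*sqrt(77) - 5/16 = -5/16 + 29*sqrt(77)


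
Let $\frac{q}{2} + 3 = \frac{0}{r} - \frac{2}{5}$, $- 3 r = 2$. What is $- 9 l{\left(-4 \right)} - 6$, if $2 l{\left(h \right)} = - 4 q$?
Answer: $- \frac{642}{5} \approx -128.4$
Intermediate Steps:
$r = - \frac{2}{3}$ ($r = \left(- \frac{1}{3}\right) 2 = - \frac{2}{3} \approx -0.66667$)
$q = - \frac{34}{5}$ ($q = -6 + 2 \left(\frac{0}{- \frac{2}{3}} - \frac{2}{5}\right) = -6 + 2 \left(0 \left(- \frac{3}{2}\right) - \frac{2}{5}\right) = -6 + 2 \left(0 - \frac{2}{5}\right) = -6 + 2 \left(- \frac{2}{5}\right) = -6 - \frac{4}{5} = - \frac{34}{5} \approx -6.8$)
$l{\left(h \right)} = \frac{68}{5}$ ($l{\left(h \right)} = \frac{\left(-4\right) \left(- \frac{34}{5}\right)}{2} = \frac{1}{2} \cdot \frac{136}{5} = \frac{68}{5}$)
$- 9 l{\left(-4 \right)} - 6 = \left(-9\right) \frac{68}{5} - 6 = - \frac{612}{5} - 6 = - \frac{642}{5}$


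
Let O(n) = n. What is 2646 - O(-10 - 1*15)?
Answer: 2671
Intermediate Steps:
2646 - O(-10 - 1*15) = 2646 - (-10 - 1*15) = 2646 - (-10 - 15) = 2646 - 1*(-25) = 2646 + 25 = 2671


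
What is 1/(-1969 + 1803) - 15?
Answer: -2491/166 ≈ -15.006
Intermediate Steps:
1/(-1969 + 1803) - 15 = 1/(-166) - 15 = -1/166 - 15 = -2491/166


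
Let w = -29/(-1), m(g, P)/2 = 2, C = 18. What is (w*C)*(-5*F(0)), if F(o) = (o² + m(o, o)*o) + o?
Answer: 0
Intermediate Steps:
m(g, P) = 4 (m(g, P) = 2*2 = 4)
w = 29 (w = -29*(-1) = 29)
F(o) = o² + 5*o (F(o) = (o² + 4*o) + o = o² + 5*o)
(w*C)*(-5*F(0)) = (29*18)*(-0*(5 + 0)) = 522*(-0*5) = 522*(-5*0) = 522*0 = 0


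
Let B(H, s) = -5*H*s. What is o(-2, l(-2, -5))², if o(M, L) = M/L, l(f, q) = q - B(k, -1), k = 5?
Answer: 1/225 ≈ 0.0044444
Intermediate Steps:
B(H, s) = -5*H*s
l(f, q) = -25 + q (l(f, q) = q - (-5)*5*(-1) = q - 1*25 = q - 25 = -25 + q)
o(-2, l(-2, -5))² = (-2/(-25 - 5))² = (-2/(-30))² = (-2*(-1/30))² = (1/15)² = 1/225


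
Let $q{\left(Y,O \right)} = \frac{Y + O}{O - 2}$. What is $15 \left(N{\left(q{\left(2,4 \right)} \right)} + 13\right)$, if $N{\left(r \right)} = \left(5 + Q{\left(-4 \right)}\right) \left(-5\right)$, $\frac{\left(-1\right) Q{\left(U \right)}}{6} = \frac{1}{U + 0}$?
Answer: $- \frac{585}{2} \approx -292.5$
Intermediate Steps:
$Q{\left(U \right)} = - \frac{6}{U}$ ($Q{\left(U \right)} = - \frac{6}{U + 0} = - \frac{6}{U}$)
$q{\left(Y,O \right)} = \frac{O + Y}{-2 + O}$
$N{\left(r \right)} = - \frac{65}{2}$ ($N{\left(r \right)} = \left(5 - \frac{6}{-4}\right) \left(-5\right) = \left(5 - - \frac{3}{2}\right) \left(-5\right) = \left(5 + \frac{3}{2}\right) \left(-5\right) = \frac{13}{2} \left(-5\right) = - \frac{65}{2}$)
$15 \left(N{\left(q{\left(2,4 \right)} \right)} + 13\right) = 15 \left(- \frac{65}{2} + 13\right) = 15 \left(- \frac{39}{2}\right) = - \frac{585}{2}$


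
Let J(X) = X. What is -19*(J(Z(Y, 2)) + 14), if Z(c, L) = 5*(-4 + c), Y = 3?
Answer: -171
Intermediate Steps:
Z(c, L) = -20 + 5*c
-19*(J(Z(Y, 2)) + 14) = -19*((-20 + 5*3) + 14) = -19*((-20 + 15) + 14) = -19*(-5 + 14) = -19*9 = -171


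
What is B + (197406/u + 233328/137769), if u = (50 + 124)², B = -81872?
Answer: -6323362357019/77242486 ≈ -81864.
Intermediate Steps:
u = 30276 (u = 174² = 30276)
B + (197406/u + 233328/137769) = -81872 + (197406/30276 + 233328/137769) = -81872 + (197406*(1/30276) + 233328*(1/137769)) = -81872 + (10967/1682 + 77776/45923) = -81872 + 634456773/77242486 = -6323362357019/77242486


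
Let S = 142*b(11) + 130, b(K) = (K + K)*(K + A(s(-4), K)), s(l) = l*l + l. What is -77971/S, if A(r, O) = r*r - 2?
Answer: -77971/478102 ≈ -0.16308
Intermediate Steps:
s(l) = l + l² (s(l) = l² + l = l + l²)
A(r, O) = -2 + r² (A(r, O) = r² - 2 = -2 + r²)
b(K) = 2*K*(142 + K) (b(K) = (K + K)*(K + (-2 + (-4*(1 - 4))²)) = (2*K)*(K + (-2 + (-4*(-3))²)) = (2*K)*(K + (-2 + 12²)) = (2*K)*(K + (-2 + 144)) = (2*K)*(K + 142) = (2*K)*(142 + K) = 2*K*(142 + K))
S = 478102 (S = 142*(2*11*(142 + 11)) + 130 = 142*(2*11*153) + 130 = 142*3366 + 130 = 477972 + 130 = 478102)
-77971/S = -77971/478102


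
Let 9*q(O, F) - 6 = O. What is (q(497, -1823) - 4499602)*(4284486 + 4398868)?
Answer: -351640365498910/9 ≈ -3.9071e+13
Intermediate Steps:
q(O, F) = 2/3 + O/9
(q(497, -1823) - 4499602)*(4284486 + 4398868) = ((2/3 + (1/9)*497) - 4499602)*(4284486 + 4398868) = ((2/3 + 497/9) - 4499602)*8683354 = (503/9 - 4499602)*8683354 = -40495915/9*8683354 = -351640365498910/9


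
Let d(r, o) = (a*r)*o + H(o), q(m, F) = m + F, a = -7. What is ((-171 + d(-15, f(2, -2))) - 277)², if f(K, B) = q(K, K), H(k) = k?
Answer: 576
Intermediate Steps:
q(m, F) = F + m
f(K, B) = 2*K (f(K, B) = K + K = 2*K)
d(r, o) = o - 7*o*r (d(r, o) = (-7*r)*o + o = -7*o*r + o = o - 7*o*r)
((-171 + d(-15, f(2, -2))) - 277)² = ((-171 + (2*2)*(1 - 7*(-15))) - 277)² = ((-171 + 4*(1 + 105)) - 277)² = ((-171 + 4*106) - 277)² = ((-171 + 424) - 277)² = (253 - 277)² = (-24)² = 576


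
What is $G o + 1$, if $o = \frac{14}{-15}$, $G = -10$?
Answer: $\frac{31}{3} \approx 10.333$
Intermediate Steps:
$o = - \frac{14}{15}$ ($o = 14 \left(- \frac{1}{15}\right) = - \frac{14}{15} \approx -0.93333$)
$G o + 1 = \left(-10\right) \left(- \frac{14}{15}\right) + 1 = \frac{28}{3} + 1 = \frac{31}{3}$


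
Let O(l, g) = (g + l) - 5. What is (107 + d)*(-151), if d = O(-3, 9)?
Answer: -16308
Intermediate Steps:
O(l, g) = -5 + g + l
d = 1 (d = -5 + 9 - 3 = 1)
(107 + d)*(-151) = (107 + 1)*(-151) = 108*(-151) = -16308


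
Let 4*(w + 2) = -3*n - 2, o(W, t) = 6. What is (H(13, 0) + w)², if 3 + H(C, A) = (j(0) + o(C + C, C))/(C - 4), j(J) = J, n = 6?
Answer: 784/9 ≈ 87.111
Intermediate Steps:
w = -7 (w = -2 + (-3*6 - 2)/4 = -2 + (-18 - 2)/4 = -2 + (¼)*(-20) = -2 - 5 = -7)
H(C, A) = -3 + 6/(-4 + C) (H(C, A) = -3 + (0 + 6)/(C - 4) = -3 + 6/(-4 + C))
(H(13, 0) + w)² = (3*(6 - 1*13)/(-4 + 13) - 7)² = (3*(6 - 13)/9 - 7)² = (3*(⅑)*(-7) - 7)² = (-7/3 - 7)² = (-28/3)² = 784/9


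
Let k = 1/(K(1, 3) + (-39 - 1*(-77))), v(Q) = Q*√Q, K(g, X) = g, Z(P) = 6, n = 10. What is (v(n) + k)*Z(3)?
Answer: 2/13 + 60*√10 ≈ 189.89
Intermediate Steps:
v(Q) = Q^(3/2)
k = 1/39 (k = 1/(1 + (-39 - 1*(-77))) = 1/(1 + (-39 + 77)) = 1/(1 + 38) = 1/39 ≈ 0.025641)
(v(n) + k)*Z(3) = (10^(3/2) + 1/39)*6 = (10*√10 + 1/39)*6 = (1/39 + 10*√10)*6 = 2/13 + 60*√10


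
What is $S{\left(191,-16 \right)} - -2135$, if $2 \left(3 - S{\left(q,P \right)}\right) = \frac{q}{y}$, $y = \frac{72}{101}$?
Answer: $\frac{288581}{144} \approx 2004.0$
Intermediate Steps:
$y = \frac{72}{101}$ ($y = 72 \cdot \frac{1}{101} = \frac{72}{101} \approx 0.71287$)
$S{\left(q,P \right)} = 3 - \frac{101 q}{144}$ ($S{\left(q,P \right)} = 3 - \frac{q \frac{1}{\frac{72}{101}}}{2} = 3 - \frac{q \frac{101}{72}}{2} = 3 - \frac{\frac{101}{72} q}{2} = 3 - \frac{101 q}{144}$)
$S{\left(191,-16 \right)} - -2135 = \left(3 - \frac{19291}{144}\right) - -2135 = \left(3 - \frac{19291}{144}\right) + 2135 = - \frac{18859}{144} + 2135 = \frac{288581}{144}$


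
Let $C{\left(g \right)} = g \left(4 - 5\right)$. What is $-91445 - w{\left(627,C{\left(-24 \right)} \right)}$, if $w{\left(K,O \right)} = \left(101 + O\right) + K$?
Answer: $-92197$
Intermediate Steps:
$C{\left(g \right)} = - g$ ($C{\left(g \right)} = g \left(-1\right) = - g$)
$w{\left(K,O \right)} = 101 + K + O$
$-91445 - w{\left(627,C{\left(-24 \right)} \right)} = -91445 - \left(101 + 627 - -24\right) = -91445 - \left(101 + 627 + 24\right) = -91445 - 752 = -92197$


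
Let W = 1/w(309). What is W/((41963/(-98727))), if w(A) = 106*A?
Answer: -32909/458152034 ≈ -7.1830e-5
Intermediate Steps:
W = 1/32754 (W = 1/(106*309) = 1/32754 ≈ 3.0531e-5)
W/((41963/(-98727))) = 1/(32754*((41963/(-98727)))) = 1/(32754*((41963*(-1/98727)))) = 1/(32754*(-41963/98727)) = (1/32754)*(-98727/41963) = -32909/458152034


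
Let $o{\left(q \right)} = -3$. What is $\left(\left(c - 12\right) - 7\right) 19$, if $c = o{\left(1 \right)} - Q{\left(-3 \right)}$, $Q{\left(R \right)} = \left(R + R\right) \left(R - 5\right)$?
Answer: $-1330$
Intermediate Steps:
$Q{\left(R \right)} = 2 R \left(-5 + R\right)$
$c = -51$ ($c = -3 - 2 \left(-3\right) \left(-5 - 3\right) = -3 - 2 \left(-3\right) \left(-8\right) = -3 - 48 = -51$)
$\left(\left(c - 12\right) - 7\right) 19 = \left(\left(-51 - 12\right) - 7\right) 19 = \left(-63 - 7\right) 19 = \left(-70\right) 19 = -1330$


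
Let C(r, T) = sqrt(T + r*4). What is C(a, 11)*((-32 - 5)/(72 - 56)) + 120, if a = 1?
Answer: 120 - 37*sqrt(15)/16 ≈ 111.04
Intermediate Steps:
C(r, T) = sqrt(T + 4*r)
C(a, 11)*((-32 - 5)/(72 - 56)) + 120 = sqrt(11 + 4*1)*((-32 - 5)/(72 - 56)) + 120 = sqrt(11 + 4)*(-37/16) + 120 = sqrt(15)*(-37*1/16) + 120 = sqrt(15)*(-37/16) + 120 = -37*sqrt(15)/16 + 120 = 120 - 37*sqrt(15)/16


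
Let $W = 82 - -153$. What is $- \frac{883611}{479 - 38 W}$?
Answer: $\frac{98179}{939} \approx 104.56$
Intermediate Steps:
$W = 235$ ($W = 82 + 153 = 235$)
$- \frac{883611}{479 - 38 W} = - \frac{883611}{479 - 8930} = - \frac{883611}{-8451} = \left(-883611\right) \left(- \frac{1}{8451}\right) = \frac{98179}{939}$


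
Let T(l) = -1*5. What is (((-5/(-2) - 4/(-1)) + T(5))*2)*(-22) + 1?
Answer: -65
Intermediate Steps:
T(l) = -5
(((-5/(-2) - 4/(-1)) + T(5))*2)*(-22) + 1 = (((-5/(-2) - 4/(-1)) - 5)*2)*(-22) + 1 = (((-5*(-½) - 4*(-1)) - 5)*2)*(-22) + 1 = (((5/2 + 4) - 5)*2)*(-22) + 1 = ((13/2 - 5)*2)*(-22) + 1 = ((3/2)*2)*(-22) + 1 = 3*(-22) + 1 = -66 + 1 = -65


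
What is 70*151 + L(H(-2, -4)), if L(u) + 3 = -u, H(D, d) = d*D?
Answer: 10559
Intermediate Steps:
H(D, d) = D*d
L(u) = -3 - u
70*151 + L(H(-2, -4)) = 70*151 + (-3 - (-2)*(-4)) = 10570 + (-3 - 1*8) = 10570 + (-3 - 8) = 10570 - 11 = 10559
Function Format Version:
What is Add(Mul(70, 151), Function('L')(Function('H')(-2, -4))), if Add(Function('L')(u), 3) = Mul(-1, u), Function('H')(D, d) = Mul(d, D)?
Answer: 10559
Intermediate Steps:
Function('H')(D, d) = Mul(D, d)
Function('L')(u) = Add(-3, Mul(-1, u))
Add(Mul(70, 151), Function('L')(Function('H')(-2, -4))) = Add(Mul(70, 151), Add(-3, Mul(-1, Mul(-2, -4)))) = Add(10570, Add(-3, Mul(-1, 8))) = Add(10570, Add(-3, -8)) = Add(10570, -11) = 10559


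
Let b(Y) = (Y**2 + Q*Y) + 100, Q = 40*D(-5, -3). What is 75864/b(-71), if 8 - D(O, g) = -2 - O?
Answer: -75864/9059 ≈ -8.3744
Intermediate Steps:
D(O, g) = 10 + O (D(O, g) = 8 - (-2 - O) = 8 + (2 + O) = 10 + O)
Q = 200 (Q = 40*(10 - 5) = 40*5 = 200)
b(Y) = 100 + Y**2 + 200*Y (b(Y) = (Y**2 + 200*Y) + 100 = 100 + Y**2 + 200*Y)
75864/b(-71) = 75864/(100 + (-71)**2 + 200*(-71)) = 75864/(100 + 5041 - 14200) = 75864/(-9059) = 75864*(-1/9059) = -75864/9059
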